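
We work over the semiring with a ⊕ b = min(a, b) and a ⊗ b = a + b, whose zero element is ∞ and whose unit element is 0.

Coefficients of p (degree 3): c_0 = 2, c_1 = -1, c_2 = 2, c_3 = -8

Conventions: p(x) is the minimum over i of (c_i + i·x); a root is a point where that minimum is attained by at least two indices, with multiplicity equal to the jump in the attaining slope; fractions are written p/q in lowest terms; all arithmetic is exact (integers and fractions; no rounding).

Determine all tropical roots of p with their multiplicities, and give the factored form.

hull edge (i=0, c=2) to (i=3, c=-8): slope -10/3, span 3
Factored form: p(x) = -8 ⊗ (x ⊕ 10/3) ⊗ (x ⊕ 10/3) ⊗ (x ⊕ 10/3)
Answer: roots = 10/3 (mult 3)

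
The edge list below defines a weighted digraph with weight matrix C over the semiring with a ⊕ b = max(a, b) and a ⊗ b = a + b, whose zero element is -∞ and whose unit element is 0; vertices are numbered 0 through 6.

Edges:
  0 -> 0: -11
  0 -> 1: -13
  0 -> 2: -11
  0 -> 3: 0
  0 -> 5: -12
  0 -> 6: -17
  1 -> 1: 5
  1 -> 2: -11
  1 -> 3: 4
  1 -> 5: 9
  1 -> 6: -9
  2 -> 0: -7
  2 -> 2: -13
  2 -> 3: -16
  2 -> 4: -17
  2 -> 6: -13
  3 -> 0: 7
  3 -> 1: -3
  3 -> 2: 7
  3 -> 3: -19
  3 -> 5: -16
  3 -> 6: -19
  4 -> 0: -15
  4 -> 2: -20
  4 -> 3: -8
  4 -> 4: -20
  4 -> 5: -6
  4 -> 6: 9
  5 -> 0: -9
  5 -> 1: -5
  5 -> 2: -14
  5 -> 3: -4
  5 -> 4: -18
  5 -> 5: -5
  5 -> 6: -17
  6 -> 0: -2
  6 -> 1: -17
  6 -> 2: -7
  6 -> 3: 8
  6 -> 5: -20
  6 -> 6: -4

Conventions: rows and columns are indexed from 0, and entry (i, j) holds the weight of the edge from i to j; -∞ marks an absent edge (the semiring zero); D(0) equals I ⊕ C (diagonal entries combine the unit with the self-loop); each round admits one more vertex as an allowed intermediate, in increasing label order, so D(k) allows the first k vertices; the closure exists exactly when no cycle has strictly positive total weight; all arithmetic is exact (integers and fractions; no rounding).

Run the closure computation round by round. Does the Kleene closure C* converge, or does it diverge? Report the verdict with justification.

Detection: at round 0, diagonal entry (1, 1) turns strictly positive.
Key observation: the cycle 1->1 has total weight 5, which is strictly positive.
Answer: DIVERGES — positive cycle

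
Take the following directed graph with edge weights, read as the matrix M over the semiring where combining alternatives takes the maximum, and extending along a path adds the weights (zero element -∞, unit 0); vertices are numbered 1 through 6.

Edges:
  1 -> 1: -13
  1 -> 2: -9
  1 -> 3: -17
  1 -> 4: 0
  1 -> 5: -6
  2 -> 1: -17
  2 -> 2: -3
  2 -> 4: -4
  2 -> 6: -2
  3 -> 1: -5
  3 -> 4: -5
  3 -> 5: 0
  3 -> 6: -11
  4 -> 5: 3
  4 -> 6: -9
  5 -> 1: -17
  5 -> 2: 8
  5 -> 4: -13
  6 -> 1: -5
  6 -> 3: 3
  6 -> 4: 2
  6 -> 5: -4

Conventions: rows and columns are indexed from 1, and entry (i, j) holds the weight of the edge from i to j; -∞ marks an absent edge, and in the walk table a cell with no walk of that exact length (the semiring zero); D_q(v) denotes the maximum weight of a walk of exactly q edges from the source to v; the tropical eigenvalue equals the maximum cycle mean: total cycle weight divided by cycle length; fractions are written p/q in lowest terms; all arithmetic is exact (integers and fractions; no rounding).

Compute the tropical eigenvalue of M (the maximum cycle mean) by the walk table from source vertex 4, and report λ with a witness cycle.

q=0: [-∞, -∞, -∞, 0, -∞, -∞]
q=1: [-∞, -∞, -∞, -∞, 3, -9]
q=2: [-14, 11, -6, -7, -13, -∞]
q=3: [-6, 8, -31, 7, -4, 9]
q=4: [4, 5, 12, 11, 10, 6]
q=5: [7, 18, 9, 8, 14, 3]
q=6: [4, 22, 6, 14, 11, 16]
Optimal cycle mean attained by: cycle 2->6->4->5->2, total (-2) + 2 + 3 + 8, length 4.
Answer: λ = 11/4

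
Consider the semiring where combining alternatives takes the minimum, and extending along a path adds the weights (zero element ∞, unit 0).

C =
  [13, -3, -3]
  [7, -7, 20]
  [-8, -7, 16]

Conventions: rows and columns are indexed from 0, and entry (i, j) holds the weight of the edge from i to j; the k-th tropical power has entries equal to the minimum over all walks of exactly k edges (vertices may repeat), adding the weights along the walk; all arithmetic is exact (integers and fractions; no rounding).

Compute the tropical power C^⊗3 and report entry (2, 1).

C^⊗2:
  [-11, -10, 10]
  [0, -14, 4]
  [0, -14, -11]
C^⊗3:
  [-3, -17, -14]
  [-7, -21, -3]
  [-19, -21, -3]
Key observation: the optimum is the walk 2->1->1->1, with weight (-7) + (-7) + (-7) = -21.
Optimal value attained by: walk 2->1->1->1.
Answer: (C^⊗3)[2][1] = -21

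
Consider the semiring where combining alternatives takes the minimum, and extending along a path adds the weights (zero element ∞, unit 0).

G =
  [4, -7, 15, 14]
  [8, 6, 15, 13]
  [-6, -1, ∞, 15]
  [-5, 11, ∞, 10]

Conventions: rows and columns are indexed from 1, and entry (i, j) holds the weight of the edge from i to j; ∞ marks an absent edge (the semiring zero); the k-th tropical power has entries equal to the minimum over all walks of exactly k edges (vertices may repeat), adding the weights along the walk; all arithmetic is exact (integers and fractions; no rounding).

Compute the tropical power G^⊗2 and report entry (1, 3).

G^⊗2:
  [1, -3, 8, 6]
  [8, 1, 21, 19]
  [-2, -13, 9, 8]
  [-1, -12, 10, 9]
Key observation: the optimum is the walk 1->2->3, with weight (-7) + 15 = 8.
Optimal value attained by: walk 1->2->3.
Answer: (G^⊗2)[1][3] = 8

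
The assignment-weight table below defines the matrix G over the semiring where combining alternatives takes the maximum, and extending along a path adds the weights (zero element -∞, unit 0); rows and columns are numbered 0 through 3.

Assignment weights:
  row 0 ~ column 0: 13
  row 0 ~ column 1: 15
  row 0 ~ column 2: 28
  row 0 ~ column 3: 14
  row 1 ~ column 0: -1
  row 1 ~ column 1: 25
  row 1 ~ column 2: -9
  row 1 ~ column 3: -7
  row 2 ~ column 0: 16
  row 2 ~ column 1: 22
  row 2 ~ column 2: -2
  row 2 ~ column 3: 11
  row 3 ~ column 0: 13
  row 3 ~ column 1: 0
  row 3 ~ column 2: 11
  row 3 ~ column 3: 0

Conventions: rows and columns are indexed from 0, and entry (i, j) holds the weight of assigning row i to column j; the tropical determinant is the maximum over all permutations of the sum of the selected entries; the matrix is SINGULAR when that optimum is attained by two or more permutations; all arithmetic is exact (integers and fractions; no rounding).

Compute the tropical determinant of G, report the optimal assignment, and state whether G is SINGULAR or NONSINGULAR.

σ = (0, 1, 2, 3): 13 + 25 + (-2) + 0 = 36
σ = (0, 1, 3, 2): 13 + 25 + 11 + 11 = 60
σ = (0, 2, 1, 3): 13 + (-9) + 22 + 0 = 26
σ = (0, 2, 3, 1): 13 + (-9) + 11 + 0 = 15
σ = (0, 3, 1, 2): 13 + (-7) + 22 + 11 = 39
σ = (0, 3, 2, 1): 13 + (-7) + (-2) + 0 = 4
σ = (1, 0, 2, 3): 15 + (-1) + (-2) + 0 = 12
σ = (1, 0, 3, 2): 15 + (-1) + 11 + 11 = 36
σ = (1, 2, 0, 3): 15 + (-9) + 16 + 0 = 22
σ = (1, 2, 3, 0): 15 + (-9) + 11 + 13 = 30
σ = (1, 3, 0, 2): 15 + (-7) + 16 + 11 = 35
σ = (1, 3, 2, 0): 15 + (-7) + (-2) + 13 = 19
σ = (2, 0, 1, 3): 28 + (-1) + 22 + 0 = 49
σ = (2, 0, 3, 1): 28 + (-1) + 11 + 0 = 38
σ = (2, 1, 0, 3): 28 + 25 + 16 + 0 = 69
σ = (2, 1, 3, 0): 28 + 25 + 11 + 13 = 77
σ = (2, 3, 0, 1): 28 + (-7) + 16 + 0 = 37
σ = (2, 3, 1, 0): 28 + (-7) + 22 + 13 = 56
σ = (3, 0, 1, 2): 14 + (-1) + 22 + 11 = 46
σ = (3, 0, 2, 1): 14 + (-1) + (-2) + 0 = 11
σ = (3, 1, 0, 2): 14 + 25 + 16 + 11 = 66
σ = (3, 1, 2, 0): 14 + 25 + (-2) + 13 = 50
σ = (3, 2, 0, 1): 14 + (-9) + 16 + 0 = 21
σ = (3, 2, 1, 0): 14 + (-9) + 22 + 13 = 40
Optimal value attained by: σ = (2, 1, 3, 0).
Answer: det⊕(G) = 77; verdict: NONSINGULAR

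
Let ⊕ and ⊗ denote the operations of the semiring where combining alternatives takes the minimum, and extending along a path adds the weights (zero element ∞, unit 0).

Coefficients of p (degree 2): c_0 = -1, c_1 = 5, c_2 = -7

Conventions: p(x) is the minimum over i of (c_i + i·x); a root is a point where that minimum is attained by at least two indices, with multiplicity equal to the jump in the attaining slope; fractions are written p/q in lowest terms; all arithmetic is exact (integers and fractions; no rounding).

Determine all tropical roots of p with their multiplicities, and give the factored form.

hull edge (i=0, c=-1) to (i=2, c=-7): slope -3, span 2
Factored form: p(x) = -7 ⊗ (x ⊕ 3) ⊗ (x ⊕ 3)
Answer: roots = 3 (mult 2)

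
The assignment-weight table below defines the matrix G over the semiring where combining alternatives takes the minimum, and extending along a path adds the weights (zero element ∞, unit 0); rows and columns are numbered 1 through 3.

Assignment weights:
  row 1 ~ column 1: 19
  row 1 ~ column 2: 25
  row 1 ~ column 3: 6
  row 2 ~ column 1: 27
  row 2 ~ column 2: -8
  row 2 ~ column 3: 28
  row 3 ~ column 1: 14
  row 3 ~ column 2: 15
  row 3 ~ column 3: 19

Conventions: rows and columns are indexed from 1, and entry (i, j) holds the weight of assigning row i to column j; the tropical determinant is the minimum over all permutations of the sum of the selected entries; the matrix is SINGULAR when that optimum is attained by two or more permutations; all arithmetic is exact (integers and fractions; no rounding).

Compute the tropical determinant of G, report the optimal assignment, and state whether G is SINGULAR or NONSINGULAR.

σ = (1, 2, 3): 19 + (-8) + 19 = 30
σ = (1, 3, 2): 19 + 28 + 15 = 62
σ = (2, 1, 3): 25 + 27 + 19 = 71
σ = (2, 3, 1): 25 + 28 + 14 = 67
σ = (3, 1, 2): 6 + 27 + 15 = 48
σ = (3, 2, 1): 6 + (-8) + 14 = 12
Optimal value attained by: σ = (3, 2, 1).
Answer: det⊕(G) = 12; verdict: NONSINGULAR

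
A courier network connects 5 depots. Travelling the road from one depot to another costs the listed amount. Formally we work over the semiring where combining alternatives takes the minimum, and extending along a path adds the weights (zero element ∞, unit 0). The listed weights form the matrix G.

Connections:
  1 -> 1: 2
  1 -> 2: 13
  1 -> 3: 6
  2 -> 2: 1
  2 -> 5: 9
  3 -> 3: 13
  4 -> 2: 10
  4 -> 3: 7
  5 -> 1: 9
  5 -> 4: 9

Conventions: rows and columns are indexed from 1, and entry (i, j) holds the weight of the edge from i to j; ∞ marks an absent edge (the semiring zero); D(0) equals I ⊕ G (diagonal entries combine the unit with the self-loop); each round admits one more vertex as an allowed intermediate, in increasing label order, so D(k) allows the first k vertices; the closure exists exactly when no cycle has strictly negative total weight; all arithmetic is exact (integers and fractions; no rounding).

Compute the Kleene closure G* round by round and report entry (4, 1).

D(0):
  [0, 13, 6, ∞, ∞]
  [∞, 0, ∞, ∞, 9]
  [∞, ∞, 0, ∞, ∞]
  [∞, 10, 7, 0, ∞]
  [9, ∞, ∞, 9, 0]
D(1):
  [0, 13, 6, ∞, ∞]
  [∞, 0, ∞, ∞, 9]
  [∞, ∞, 0, ∞, ∞]
  [∞, 10, 7, 0, ∞]
  [9, 22, 15, 9, 0]
D(2):
  [0, 13, 6, ∞, 22]
  [∞, 0, ∞, ∞, 9]
  [∞, ∞, 0, ∞, ∞]
  [∞, 10, 7, 0, 19]
  [9, 22, 15, 9, 0]
D(3):
  [0, 13, 6, ∞, 22]
  [∞, 0, ∞, ∞, 9]
  [∞, ∞, 0, ∞, ∞]
  [∞, 10, 7, 0, 19]
  [9, 22, 15, 9, 0]
D(4):
  [0, 13, 6, ∞, 22]
  [∞, 0, ∞, ∞, 9]
  [∞, ∞, 0, ∞, ∞]
  [∞, 10, 7, 0, 19]
  [9, 19, 15, 9, 0]
D(5):
  [0, 13, 6, 31, 22]
  [18, 0, 24, 18, 9]
  [∞, ∞, 0, ∞, ∞]
  [28, 10, 7, 0, 19]
  [9, 19, 15, 9, 0]
Answer: G*[4][1] = 28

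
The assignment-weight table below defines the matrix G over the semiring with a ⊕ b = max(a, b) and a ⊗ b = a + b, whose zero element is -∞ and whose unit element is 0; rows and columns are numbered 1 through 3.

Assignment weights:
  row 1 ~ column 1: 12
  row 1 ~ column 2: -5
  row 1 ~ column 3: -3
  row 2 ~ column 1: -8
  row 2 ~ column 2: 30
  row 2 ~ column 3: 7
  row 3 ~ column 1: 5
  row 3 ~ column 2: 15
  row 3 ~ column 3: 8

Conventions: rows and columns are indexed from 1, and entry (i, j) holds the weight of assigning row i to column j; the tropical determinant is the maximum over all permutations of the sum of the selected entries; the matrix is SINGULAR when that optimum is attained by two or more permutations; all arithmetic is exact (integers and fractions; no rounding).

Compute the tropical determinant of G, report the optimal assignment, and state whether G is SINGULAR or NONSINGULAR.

σ = (1, 2, 3): 12 + 30 + 8 = 50
σ = (1, 3, 2): 12 + 7 + 15 = 34
σ = (2, 1, 3): (-5) + (-8) + 8 = -5
σ = (2, 3, 1): (-5) + 7 + 5 = 7
σ = (3, 1, 2): (-3) + (-8) + 15 = 4
σ = (3, 2, 1): (-3) + 30 + 5 = 32
Optimal value attained by: σ = (1, 2, 3).
Answer: det⊕(G) = 50; verdict: NONSINGULAR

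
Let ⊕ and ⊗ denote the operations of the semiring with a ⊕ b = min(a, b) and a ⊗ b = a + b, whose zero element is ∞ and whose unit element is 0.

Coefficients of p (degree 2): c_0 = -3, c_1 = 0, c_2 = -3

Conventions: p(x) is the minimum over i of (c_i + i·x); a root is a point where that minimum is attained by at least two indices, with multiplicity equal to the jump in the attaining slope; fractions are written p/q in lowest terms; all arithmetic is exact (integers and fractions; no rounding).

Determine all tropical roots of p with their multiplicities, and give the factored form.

hull edge (i=0, c=-3) to (i=2, c=-3): slope 0, span 2
Factored form: p(x) = -3 ⊗ (x ⊕ 0) ⊗ (x ⊕ 0)
Answer: roots = 0 (mult 2)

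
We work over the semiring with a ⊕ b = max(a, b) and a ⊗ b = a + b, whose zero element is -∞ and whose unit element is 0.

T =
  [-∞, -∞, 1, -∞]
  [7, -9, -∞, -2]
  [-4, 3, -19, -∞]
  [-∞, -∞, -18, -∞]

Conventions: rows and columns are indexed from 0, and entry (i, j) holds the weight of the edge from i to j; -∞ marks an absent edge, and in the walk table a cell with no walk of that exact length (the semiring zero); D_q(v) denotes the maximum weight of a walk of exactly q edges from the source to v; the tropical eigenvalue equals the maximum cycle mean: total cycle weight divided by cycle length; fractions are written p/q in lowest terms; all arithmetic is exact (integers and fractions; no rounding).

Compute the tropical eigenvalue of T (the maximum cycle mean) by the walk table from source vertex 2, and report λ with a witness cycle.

q=0: [-∞, -∞, 0, -∞]
q=1: [-4, 3, -19, -∞]
q=2: [10, -6, -3, 1]
q=3: [1, 0, 11, -8]
q=4: [7, 14, 2, -2]
Optimal cycle mean attained by: cycle 0->2->1->0, total 1 + 3 + 7, length 3.
Answer: λ = 11/3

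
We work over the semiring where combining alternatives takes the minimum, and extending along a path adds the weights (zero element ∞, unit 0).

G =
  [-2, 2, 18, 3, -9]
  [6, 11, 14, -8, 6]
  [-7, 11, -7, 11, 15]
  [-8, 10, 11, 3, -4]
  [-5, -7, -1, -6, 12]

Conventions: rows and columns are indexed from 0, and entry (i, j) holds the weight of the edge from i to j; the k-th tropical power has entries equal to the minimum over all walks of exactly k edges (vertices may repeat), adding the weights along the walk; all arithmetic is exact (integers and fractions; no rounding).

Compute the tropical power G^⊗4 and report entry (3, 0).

G^⊗2:
  [-14, -16, -10, -15, -11]
  [-16, -1, 3, -5, -12]
  [-14, -5, -14, -4, -16]
  [-10, -11, -5, -10, -17]
  [-14, -3, -8, -15, -14]
G^⊗3:
  [-23, -18, -17, -24, -23]
  [-18, -19, -13, -18, -25]
  [-21, -23, -21, -22, -23]
  [-22, -24, -18, -23, -19]
  [-23, -21, -15, -20, -23]
G^⊗4:
  [-32, -30, -24, -29, -32]
  [-30, -32, -26, -31, -27]
  [-30, -30, -28, -31, -30]
  [-31, -26, -25, -32, -31]
  [-28, -30, -24, -29, -32]
Key observation: the optimum is the walk 3->0->4->3->0, with weight (-8) + (-9) + (-6) + (-8) = -31.
Optimal value attained by: walk 3->0->4->3->0.
Answer: (G^⊗4)[3][0] = -31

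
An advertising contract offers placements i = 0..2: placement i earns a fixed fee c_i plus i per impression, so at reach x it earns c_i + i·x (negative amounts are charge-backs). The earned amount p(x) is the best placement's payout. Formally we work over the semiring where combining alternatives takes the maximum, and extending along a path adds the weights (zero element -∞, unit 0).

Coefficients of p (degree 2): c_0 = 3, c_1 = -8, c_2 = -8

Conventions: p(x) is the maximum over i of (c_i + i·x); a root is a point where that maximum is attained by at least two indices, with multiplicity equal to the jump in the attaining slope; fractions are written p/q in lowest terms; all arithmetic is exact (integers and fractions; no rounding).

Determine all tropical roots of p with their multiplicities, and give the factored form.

hull edge (i=0, c=3) to (i=2, c=-8): slope -11/2, span 2
Factored form: p(x) = -8 ⊗ (x ⊕ 11/2) ⊗ (x ⊕ 11/2)
Answer: roots = 11/2 (mult 2)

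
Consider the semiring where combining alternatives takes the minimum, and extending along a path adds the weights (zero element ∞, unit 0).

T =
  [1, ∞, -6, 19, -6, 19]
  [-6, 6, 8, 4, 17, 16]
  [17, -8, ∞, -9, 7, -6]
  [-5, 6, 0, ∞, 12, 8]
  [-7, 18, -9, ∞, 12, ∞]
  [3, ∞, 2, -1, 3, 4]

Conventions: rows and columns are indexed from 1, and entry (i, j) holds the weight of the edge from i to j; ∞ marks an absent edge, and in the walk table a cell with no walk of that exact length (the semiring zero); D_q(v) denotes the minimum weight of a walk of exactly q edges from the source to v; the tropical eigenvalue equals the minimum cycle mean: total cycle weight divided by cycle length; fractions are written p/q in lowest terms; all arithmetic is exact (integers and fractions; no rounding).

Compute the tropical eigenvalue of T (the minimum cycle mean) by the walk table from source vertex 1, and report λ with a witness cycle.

q=0: [0, ∞, ∞, ∞, ∞, ∞]
q=1: [1, ∞, -6, 19, -6, 19]
q=2: [-13, -14, -15, -15, -5, -12]
q=3: [-20, -23, -19, -24, -19, -21]
q=4: [-29, -27, -28, -28, -26, -25]
q=5: [-33, -36, -35, -37, -35, -34]
q=6: [-42, -43, -44, -44, -39, -41]
Optimal cycle mean attained by: cycle 1->5->3->2->1, total (-6) + (-9) + (-8) + (-6), length 4.
Answer: λ = -29/4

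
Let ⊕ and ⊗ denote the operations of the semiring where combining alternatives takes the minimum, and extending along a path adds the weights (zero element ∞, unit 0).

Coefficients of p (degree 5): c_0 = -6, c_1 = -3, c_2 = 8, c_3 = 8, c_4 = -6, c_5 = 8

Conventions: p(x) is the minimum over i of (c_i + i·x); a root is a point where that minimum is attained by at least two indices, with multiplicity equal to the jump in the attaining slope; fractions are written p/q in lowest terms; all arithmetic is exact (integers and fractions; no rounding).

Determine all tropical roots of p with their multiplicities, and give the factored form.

hull edge (i=0, c=-6) to (i=4, c=-6): slope 0, span 4
hull edge (i=4, c=-6) to (i=5, c=8): slope 14, span 1
Factored form: p(x) = 8 ⊗ (x ⊕ (-14)) ⊗ (x ⊕ 0) ⊗ (x ⊕ 0) ⊗ (x ⊕ 0) ⊗ (x ⊕ 0)
Answer: roots = -14 (mult 1), 0 (mult 4)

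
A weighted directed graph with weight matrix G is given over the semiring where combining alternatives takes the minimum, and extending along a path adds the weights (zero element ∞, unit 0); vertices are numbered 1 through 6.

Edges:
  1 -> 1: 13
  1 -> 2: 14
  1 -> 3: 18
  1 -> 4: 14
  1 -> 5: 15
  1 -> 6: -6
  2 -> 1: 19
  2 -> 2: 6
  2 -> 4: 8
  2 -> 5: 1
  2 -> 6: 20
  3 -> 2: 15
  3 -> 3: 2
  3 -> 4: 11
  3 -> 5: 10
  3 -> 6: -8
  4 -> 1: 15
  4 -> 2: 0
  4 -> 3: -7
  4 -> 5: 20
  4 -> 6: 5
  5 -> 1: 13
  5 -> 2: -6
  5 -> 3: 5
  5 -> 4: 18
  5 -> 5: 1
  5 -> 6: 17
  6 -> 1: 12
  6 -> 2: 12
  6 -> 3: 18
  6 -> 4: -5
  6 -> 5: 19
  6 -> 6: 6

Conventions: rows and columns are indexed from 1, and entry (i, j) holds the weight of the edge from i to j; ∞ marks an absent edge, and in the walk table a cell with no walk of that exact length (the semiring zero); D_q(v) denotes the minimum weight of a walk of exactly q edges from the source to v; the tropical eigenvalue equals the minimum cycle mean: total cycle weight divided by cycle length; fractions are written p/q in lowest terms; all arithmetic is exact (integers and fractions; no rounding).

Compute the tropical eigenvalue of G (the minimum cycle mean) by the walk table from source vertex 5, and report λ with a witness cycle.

q=0: [∞, ∞, ∞, ∞, 0, ∞]
q=1: [13, -6, 5, 18, 1, 17]
q=2: [13, -5, 6, 2, -5, -3]
q=3: [8, -11, -5, -8, -4, -2]
q=4: [7, -10, -15, -7, -10, -13]
q=5: [-1, -16, -14, -18, -9, -23]
q=6: [-11, -18, -25, -28, -15, -22]
Optimal cycle mean attained by: cycle 3->6->4->3, total (-8) + (-5) + (-7), length 3.
Answer: λ = -20/3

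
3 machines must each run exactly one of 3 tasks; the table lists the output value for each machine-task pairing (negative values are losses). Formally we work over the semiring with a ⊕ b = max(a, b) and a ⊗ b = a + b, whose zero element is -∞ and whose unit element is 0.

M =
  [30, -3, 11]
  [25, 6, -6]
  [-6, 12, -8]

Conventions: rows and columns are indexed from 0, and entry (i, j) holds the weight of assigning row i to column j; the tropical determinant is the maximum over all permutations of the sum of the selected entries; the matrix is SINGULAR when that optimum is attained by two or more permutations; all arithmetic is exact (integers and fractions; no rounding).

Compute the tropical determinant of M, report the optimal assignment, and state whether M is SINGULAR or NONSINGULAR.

σ = (0, 1, 2): 30 + 6 + (-8) = 28
σ = (0, 2, 1): 30 + (-6) + 12 = 36
σ = (1, 0, 2): (-3) + 25 + (-8) = 14
σ = (1, 2, 0): (-3) + (-6) + (-6) = -15
σ = (2, 0, 1): 11 + 25 + 12 = 48
σ = (2, 1, 0): 11 + 6 + (-6) = 11
Optimal value attained by: σ = (2, 0, 1).
Answer: det⊕(M) = 48; verdict: NONSINGULAR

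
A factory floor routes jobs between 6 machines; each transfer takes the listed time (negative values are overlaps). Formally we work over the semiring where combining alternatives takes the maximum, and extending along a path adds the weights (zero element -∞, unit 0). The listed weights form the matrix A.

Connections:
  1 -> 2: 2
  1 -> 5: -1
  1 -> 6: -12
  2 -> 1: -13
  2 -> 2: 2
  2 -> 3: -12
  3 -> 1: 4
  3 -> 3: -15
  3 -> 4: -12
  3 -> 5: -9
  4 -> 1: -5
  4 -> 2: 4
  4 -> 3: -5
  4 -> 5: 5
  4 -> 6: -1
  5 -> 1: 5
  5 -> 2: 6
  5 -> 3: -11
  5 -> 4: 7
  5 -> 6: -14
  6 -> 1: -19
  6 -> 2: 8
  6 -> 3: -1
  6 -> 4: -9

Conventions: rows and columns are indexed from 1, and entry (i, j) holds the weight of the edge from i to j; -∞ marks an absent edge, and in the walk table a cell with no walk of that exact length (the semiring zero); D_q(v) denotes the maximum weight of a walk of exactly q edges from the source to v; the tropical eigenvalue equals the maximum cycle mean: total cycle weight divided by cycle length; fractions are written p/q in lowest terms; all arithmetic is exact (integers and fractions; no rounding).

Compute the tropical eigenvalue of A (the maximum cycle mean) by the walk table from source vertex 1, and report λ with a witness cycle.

q=0: [0, -∞, -∞, -∞, -∞, -∞]
q=1: [-∞, 2, -∞, -∞, -1, -12]
q=2: [4, 5, -10, 6, -∞, -15]
q=3: [1, 10, 1, -22, 11, 5]
q=4: [16, 17, 4, 18, 0, -3]
q=5: [13, 22, 13, 7, 23, 17]
q=6: [28, 29, 16, 30, 12, 9]
Optimal cycle mean attained by: cycle 4->5->4, total 5 + 7, length 2.
Answer: λ = 6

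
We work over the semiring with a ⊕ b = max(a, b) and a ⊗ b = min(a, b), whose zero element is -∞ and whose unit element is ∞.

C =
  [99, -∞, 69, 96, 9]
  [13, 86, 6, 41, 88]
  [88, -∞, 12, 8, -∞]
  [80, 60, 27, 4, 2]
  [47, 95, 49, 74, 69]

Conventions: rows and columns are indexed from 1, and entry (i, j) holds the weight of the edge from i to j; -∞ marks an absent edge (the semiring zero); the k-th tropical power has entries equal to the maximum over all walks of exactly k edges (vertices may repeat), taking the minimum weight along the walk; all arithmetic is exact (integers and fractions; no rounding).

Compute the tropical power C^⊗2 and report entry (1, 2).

C^⊗2:
  [99, 60, 69, 96, 9]
  [47, 88, 49, 74, 86]
  [88, 8, 69, 88, 9]
  [80, 60, 69, 80, 60]
  [74, 86, 49, 69, 88]
Key observation: the optimum is the walk 1->4->2, with weight 96 min 60 = 60.
Optimal value attained by: walk 1->4->2.
Answer: (C^⊗2)[1][2] = 60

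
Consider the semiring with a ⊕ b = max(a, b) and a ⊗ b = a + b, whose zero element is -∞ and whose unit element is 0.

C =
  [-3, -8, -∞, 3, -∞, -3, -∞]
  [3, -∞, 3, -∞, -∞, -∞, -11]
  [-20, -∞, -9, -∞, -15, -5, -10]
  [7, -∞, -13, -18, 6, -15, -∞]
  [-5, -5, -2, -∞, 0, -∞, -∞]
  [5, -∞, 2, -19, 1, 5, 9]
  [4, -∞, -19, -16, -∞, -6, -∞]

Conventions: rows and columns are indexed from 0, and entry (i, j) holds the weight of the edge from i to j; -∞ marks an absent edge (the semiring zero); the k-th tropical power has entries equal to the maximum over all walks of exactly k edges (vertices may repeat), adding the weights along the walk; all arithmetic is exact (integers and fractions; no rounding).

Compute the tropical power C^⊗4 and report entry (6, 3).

C^⊗2:
  [10, -11, -1, 0, 9, 2, 6]
  [0, -5, -6, 6, -12, 0, -7]
  [0, -20, -3, -17, -4, 0, 4]
  [4, 1, 4, 10, 6, 4, -6]
  [-2, -5, -2, -2, 0, -7, -12]
  [13, -3, 7, 8, 6, 10, 14]
  [1, -4, -4, 7, -5, 1, 3]
C^⊗3:
  [10, 4, 7, 13, 9, 7, 11]
  [13, -8, 2, 3, 12, 5, 9]
  [8, -8, 2, 3, 1, 5, 9]
  [17, 1, 6, 7, 16, 9, 13]
  [5, -5, -2, 1, 4, -2, 2]
  [18, 5, 12, 16, 14, 15, 19]
  [14, -7, 3, 4, 13, 6, 10]
C^⊗4:
  [20, 4, 9, 13, 19, 12, 16]
  [13, 7, 10, 16, 12, 10, 14]
  [13, 0, 7, 11, 9, 10, 14]
  [17, 11, 14, 20, 16, 14, 18]
  [8, -1, 2, 8, 7, 3, 7]
  [23, 10, 17, 21, 22, 20, 24]
  [14, 8, 11, 17, 13, 11, 15]
Key observation: the optimum is the walk 6->0->3->0->3, with weight 4 + 3 + 7 + 3 = 17.
Optimal value attained by: walk 6->0->3->0->3.
Answer: (C^⊗4)[6][3] = 17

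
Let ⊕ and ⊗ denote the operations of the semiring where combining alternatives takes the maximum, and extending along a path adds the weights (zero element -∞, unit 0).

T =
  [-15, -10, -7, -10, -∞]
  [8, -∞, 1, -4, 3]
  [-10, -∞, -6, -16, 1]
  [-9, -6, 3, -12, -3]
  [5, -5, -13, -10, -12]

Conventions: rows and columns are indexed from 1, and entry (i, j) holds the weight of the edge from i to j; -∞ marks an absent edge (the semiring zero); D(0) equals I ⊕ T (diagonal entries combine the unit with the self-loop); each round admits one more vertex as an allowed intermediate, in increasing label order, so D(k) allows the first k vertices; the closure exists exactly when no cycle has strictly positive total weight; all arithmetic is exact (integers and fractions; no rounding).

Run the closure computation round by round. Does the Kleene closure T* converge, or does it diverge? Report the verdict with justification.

D(0):
  [0, -10, -7, -10, -∞]
  [8, 0, 1, -4, 3]
  [-10, -∞, 0, -16, 1]
  [-9, -6, 3, 0, -3]
  [5, -5, -13, -10, 0]
D(1):
  [0, -10, -7, -10, -∞]
  [8, 0, 1, -2, 3]
  [-10, -20, 0, -16, 1]
  [-9, -6, 3, 0, -3]
  [5, -5, -2, -5, 0]
D(2):
  [0, -10, -7, -10, -7]
  [8, 0, 1, -2, 3]
  [-10, -20, 0, -16, 1]
  [2, -6, 3, 0, -3]
  [5, -5, -2, -5, 0]
D(3):
  [0, -10, -7, -10, -6]
  [8, 0, 1, -2, 3]
  [-10, -20, 0, -16, 1]
  [2, -6, 3, 0, 4]
  [5, -5, -2, -5, 0]
D(4):
  [0, -10, -7, -10, -6]
  [8, 0, 1, -2, 3]
  [-10, -20, 0, -16, 1]
  [2, -6, 3, 0, 4]
  [5, -5, -2, -5, 0]
D(5):
  [0, -10, -7, -10, -6]
  [8, 0, 1, -2, 3]
  [6, -4, 0, -4, 1]
  [9, -1, 3, 0, 4]
  [5, -5, -2, -5, 0]
Key observation: every diagonal entry stays at the unit through all rounds, so no improving cycle exists.
Answer: CONVERGES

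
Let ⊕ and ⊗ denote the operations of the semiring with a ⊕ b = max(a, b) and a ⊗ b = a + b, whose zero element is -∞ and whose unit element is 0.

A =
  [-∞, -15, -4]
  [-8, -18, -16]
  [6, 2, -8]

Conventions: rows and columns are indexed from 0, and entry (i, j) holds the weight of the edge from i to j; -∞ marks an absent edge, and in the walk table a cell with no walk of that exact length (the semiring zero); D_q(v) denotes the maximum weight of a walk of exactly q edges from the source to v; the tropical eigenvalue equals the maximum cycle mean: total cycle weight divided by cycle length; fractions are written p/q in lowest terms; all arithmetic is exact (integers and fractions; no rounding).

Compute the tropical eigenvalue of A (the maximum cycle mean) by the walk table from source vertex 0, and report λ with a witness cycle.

q=0: [0, -∞, -∞]
q=1: [-∞, -15, -4]
q=2: [2, -2, -12]
q=3: [-6, -10, -2]
Optimal cycle mean attained by: cycle 0->2->0, total (-4) + 6, length 2.
Answer: λ = 1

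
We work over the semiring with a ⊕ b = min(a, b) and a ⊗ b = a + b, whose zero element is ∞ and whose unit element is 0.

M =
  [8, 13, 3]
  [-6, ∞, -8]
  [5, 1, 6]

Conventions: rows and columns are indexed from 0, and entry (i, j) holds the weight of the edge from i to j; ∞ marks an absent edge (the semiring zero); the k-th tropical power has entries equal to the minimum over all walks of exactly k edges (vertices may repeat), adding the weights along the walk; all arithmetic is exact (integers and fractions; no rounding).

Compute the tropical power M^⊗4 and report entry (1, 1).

M^⊗2:
  [7, 4, 5]
  [-3, -7, -3]
  [-5, 7, -7]
M^⊗3:
  [-2, 6, -4]
  [-13, -2, -15]
  [-2, -6, -2]
M^⊗4:
  [0, -3, -2]
  [-10, -14, -10]
  [-12, -1, -14]
Key observation: the optimum is the walk 1->2->1->2->1, with weight (-8) + 1 + (-8) + 1 = -14.
Optimal value attained by: walk 1->2->1->2->1.
Answer: (M^⊗4)[1][1] = -14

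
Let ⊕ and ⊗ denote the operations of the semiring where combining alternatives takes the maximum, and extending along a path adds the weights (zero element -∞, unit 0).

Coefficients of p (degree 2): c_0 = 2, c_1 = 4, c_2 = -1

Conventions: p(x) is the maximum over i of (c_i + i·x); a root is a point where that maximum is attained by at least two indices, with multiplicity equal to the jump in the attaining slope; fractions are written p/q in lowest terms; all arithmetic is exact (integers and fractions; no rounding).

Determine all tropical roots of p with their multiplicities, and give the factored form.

hull edge (i=0, c=2) to (i=1, c=4): slope 2, span 1
hull edge (i=1, c=4) to (i=2, c=-1): slope -5, span 1
Factored form: p(x) = -1 ⊗ (x ⊕ (-2)) ⊗ (x ⊕ 5)
Answer: roots = -2 (mult 1), 5 (mult 1)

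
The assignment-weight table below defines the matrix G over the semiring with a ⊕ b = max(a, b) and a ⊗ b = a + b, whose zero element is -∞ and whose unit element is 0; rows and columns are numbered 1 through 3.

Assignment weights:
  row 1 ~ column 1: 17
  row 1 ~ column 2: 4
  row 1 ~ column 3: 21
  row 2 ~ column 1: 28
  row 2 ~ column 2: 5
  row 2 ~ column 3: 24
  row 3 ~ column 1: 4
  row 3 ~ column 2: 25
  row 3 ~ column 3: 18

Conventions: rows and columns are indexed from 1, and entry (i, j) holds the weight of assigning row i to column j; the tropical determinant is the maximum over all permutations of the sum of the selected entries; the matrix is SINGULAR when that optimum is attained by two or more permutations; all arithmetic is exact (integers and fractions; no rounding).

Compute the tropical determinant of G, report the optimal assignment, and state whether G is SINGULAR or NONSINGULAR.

σ = (1, 2, 3): 17 + 5 + 18 = 40
σ = (1, 3, 2): 17 + 24 + 25 = 66
σ = (2, 1, 3): 4 + 28 + 18 = 50
σ = (2, 3, 1): 4 + 24 + 4 = 32
σ = (3, 1, 2): 21 + 28 + 25 = 74
σ = (3, 2, 1): 21 + 5 + 4 = 30
Optimal value attained by: σ = (3, 1, 2).
Answer: det⊕(G) = 74; verdict: NONSINGULAR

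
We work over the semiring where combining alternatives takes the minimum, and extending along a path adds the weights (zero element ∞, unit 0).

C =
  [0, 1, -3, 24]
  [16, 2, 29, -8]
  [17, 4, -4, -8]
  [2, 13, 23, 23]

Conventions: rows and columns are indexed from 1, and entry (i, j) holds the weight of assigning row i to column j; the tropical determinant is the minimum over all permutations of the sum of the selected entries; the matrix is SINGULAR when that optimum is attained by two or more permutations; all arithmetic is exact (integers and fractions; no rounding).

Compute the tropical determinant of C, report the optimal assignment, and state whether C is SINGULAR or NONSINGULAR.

σ = (1, 2, 3, 4): 0 + 2 + (-4) + 23 = 21
σ = (1, 2, 4, 3): 0 + 2 + (-8) + 23 = 17
σ = (1, 3, 2, 4): 0 + 29 + 4 + 23 = 56
σ = (1, 3, 4, 2): 0 + 29 + (-8) + 13 = 34
σ = (1, 4, 2, 3): 0 + (-8) + 4 + 23 = 19
σ = (1, 4, 3, 2): 0 + (-8) + (-4) + 13 = 1
σ = (2, 1, 3, 4): 1 + 16 + (-4) + 23 = 36
σ = (2, 1, 4, 3): 1 + 16 + (-8) + 23 = 32
σ = (2, 3, 1, 4): 1 + 29 + 17 + 23 = 70
σ = (2, 3, 4, 1): 1 + 29 + (-8) + 2 = 24
σ = (2, 4, 1, 3): 1 + (-8) + 17 + 23 = 33
σ = (2, 4, 3, 1): 1 + (-8) + (-4) + 2 = -9
σ = (3, 1, 2, 4): (-3) + 16 + 4 + 23 = 40
σ = (3, 1, 4, 2): (-3) + 16 + (-8) + 13 = 18
σ = (3, 2, 1, 4): (-3) + 2 + 17 + 23 = 39
σ = (3, 2, 4, 1): (-3) + 2 + (-8) + 2 = -7
σ = (3, 4, 1, 2): (-3) + (-8) + 17 + 13 = 19
σ = (3, 4, 2, 1): (-3) + (-8) + 4 + 2 = -5
σ = (4, 1, 2, 3): 24 + 16 + 4 + 23 = 67
σ = (4, 1, 3, 2): 24 + 16 + (-4) + 13 = 49
σ = (4, 2, 1, 3): 24 + 2 + 17 + 23 = 66
σ = (4, 2, 3, 1): 24 + 2 + (-4) + 2 = 24
σ = (4, 3, 1, 2): 24 + 29 + 17 + 13 = 83
σ = (4, 3, 2, 1): 24 + 29 + 4 + 2 = 59
Optimal value attained by: σ = (2, 4, 3, 1).
Answer: det⊕(C) = -9; verdict: NONSINGULAR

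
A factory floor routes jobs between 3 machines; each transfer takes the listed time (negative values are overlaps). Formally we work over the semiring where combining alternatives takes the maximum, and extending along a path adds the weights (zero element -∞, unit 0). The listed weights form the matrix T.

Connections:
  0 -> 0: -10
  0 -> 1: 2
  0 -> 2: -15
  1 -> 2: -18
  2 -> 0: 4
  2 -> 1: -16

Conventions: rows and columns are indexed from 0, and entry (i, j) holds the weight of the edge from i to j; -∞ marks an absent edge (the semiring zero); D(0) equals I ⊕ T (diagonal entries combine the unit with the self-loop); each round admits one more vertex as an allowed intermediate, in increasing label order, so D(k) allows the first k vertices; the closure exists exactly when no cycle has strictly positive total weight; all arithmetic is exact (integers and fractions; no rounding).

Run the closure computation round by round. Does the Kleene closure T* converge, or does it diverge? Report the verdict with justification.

D(0):
  [0, 2, -15]
  [-∞, 0, -18]
  [4, -16, 0]
D(1):
  [0, 2, -15]
  [-∞, 0, -18]
  [4, 6, 0]
D(2):
  [0, 2, -15]
  [-∞, 0, -18]
  [4, 6, 0]
D(3):
  [0, 2, -15]
  [-14, 0, -18]
  [4, 6, 0]
Key observation: every diagonal entry stays at the unit through all rounds, so no improving cycle exists.
Answer: CONVERGES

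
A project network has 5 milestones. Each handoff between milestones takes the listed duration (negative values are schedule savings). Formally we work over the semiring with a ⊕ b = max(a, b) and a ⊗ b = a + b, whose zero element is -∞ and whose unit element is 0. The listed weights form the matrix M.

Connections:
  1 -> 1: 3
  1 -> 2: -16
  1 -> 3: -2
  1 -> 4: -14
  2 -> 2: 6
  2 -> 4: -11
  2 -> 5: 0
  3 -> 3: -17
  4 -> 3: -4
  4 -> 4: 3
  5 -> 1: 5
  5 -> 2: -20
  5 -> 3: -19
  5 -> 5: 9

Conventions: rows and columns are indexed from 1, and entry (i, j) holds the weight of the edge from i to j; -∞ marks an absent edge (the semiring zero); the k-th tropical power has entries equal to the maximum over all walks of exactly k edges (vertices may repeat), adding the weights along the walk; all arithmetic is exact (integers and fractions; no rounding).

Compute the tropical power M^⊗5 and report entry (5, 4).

M^⊗2:
  [6, -10, 1, -11, -16]
  [5, 12, -15, -5, 9]
  [-∞, -∞, -34, -∞, -∞]
  [-∞, -∞, -1, 6, -∞]
  [14, -11, 3, -9, 18]
M^⊗3:
  [9, -4, 4, -8, -7]
  [14, 18, 3, 1, 18]
  [-∞, -∞, -51, -∞, -∞]
  [-∞, -∞, 2, 9, -∞]
  [23, -2, 12, 0, 27]
M^⊗4:
  [12, 2, 7, -5, 2]
  [23, 24, 12, 7, 27]
  [-∞, -∞, -68, -∞, -∞]
  [-∞, -∞, 5, 12, -∞]
  [32, 7, 21, 9, 36]
M^⊗5:
  [15, 8, 10, -2, 11]
  [32, 30, 21, 13, 36]
  [-∞, -∞, -85, -∞, -∞]
  [-∞, -∞, 8, 15, -∞]
  [41, 16, 30, 18, 45]
Key observation: the optimum is the walk 5->5->5->5->1->4, with weight 9 + 9 + 9 + 5 + (-14) = 18.
Optimal value attained by: walk 5->5->5->5->1->4.
Answer: (M^⊗5)[5][4] = 18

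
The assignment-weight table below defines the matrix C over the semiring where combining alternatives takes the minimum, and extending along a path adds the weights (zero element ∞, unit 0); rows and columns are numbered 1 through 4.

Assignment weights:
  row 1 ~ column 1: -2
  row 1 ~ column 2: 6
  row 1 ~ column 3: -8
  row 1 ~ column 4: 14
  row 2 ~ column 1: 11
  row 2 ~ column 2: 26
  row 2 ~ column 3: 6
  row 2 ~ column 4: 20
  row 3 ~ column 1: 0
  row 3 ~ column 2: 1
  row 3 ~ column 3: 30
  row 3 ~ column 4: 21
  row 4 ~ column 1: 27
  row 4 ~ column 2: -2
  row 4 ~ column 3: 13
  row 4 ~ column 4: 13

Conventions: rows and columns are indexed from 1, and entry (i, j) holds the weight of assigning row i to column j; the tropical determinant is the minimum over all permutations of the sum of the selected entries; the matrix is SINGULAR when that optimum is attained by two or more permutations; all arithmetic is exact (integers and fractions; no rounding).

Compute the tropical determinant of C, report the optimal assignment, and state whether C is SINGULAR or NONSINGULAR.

σ = (1, 2, 3, 4): (-2) + 26 + 30 + 13 = 67
σ = (1, 2, 4, 3): (-2) + 26 + 21 + 13 = 58
σ = (1, 3, 2, 4): (-2) + 6 + 1 + 13 = 18
σ = (1, 3, 4, 2): (-2) + 6 + 21 + (-2) = 23
σ = (1, 4, 2, 3): (-2) + 20 + 1 + 13 = 32
σ = (1, 4, 3, 2): (-2) + 20 + 30 + (-2) = 46
σ = (2, 1, 3, 4): 6 + 11 + 30 + 13 = 60
σ = (2, 1, 4, 3): 6 + 11 + 21 + 13 = 51
σ = (2, 3, 1, 4): 6 + 6 + 0 + 13 = 25
σ = (2, 3, 4, 1): 6 + 6 + 21 + 27 = 60
σ = (2, 4, 1, 3): 6 + 20 + 0 + 13 = 39
σ = (2, 4, 3, 1): 6 + 20 + 30 + 27 = 83
σ = (3, 1, 2, 4): (-8) + 11 + 1 + 13 = 17
σ = (3, 1, 4, 2): (-8) + 11 + 21 + (-2) = 22
σ = (3, 2, 1, 4): (-8) + 26 + 0 + 13 = 31
σ = (3, 2, 4, 1): (-8) + 26 + 21 + 27 = 66
σ = (3, 4, 1, 2): (-8) + 20 + 0 + (-2) = 10
σ = (3, 4, 2, 1): (-8) + 20 + 1 + 27 = 40
σ = (4, 1, 2, 3): 14 + 11 + 1 + 13 = 39
σ = (4, 1, 3, 2): 14 + 11 + 30 + (-2) = 53
σ = (4, 2, 1, 3): 14 + 26 + 0 + 13 = 53
σ = (4, 2, 3, 1): 14 + 26 + 30 + 27 = 97
σ = (4, 3, 1, 2): 14 + 6 + 0 + (-2) = 18
σ = (4, 3, 2, 1): 14 + 6 + 1 + 27 = 48
Optimal value attained by: σ = (3, 4, 1, 2).
Answer: det⊕(C) = 10; verdict: NONSINGULAR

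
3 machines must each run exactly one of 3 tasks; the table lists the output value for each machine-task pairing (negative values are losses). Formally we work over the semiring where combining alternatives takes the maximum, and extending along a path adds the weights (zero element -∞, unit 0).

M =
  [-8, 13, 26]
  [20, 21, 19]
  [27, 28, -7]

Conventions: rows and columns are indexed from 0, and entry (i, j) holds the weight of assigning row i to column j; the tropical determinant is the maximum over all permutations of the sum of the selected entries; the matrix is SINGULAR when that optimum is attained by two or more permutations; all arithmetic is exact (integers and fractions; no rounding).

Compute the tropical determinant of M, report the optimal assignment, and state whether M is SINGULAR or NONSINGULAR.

σ = (0, 1, 2): (-8) + 21 + (-7) = 6
σ = (0, 2, 1): (-8) + 19 + 28 = 39
σ = (1, 0, 2): 13 + 20 + (-7) = 26
σ = (1, 2, 0): 13 + 19 + 27 = 59
σ = (2, 0, 1): 26 + 20 + 28 = 74
σ = (2, 1, 0): 26 + 21 + 27 = 74
Optimal value attained by: σ = (2, 0, 1).
Answer: det⊕(M) = 74; verdict: SINGULAR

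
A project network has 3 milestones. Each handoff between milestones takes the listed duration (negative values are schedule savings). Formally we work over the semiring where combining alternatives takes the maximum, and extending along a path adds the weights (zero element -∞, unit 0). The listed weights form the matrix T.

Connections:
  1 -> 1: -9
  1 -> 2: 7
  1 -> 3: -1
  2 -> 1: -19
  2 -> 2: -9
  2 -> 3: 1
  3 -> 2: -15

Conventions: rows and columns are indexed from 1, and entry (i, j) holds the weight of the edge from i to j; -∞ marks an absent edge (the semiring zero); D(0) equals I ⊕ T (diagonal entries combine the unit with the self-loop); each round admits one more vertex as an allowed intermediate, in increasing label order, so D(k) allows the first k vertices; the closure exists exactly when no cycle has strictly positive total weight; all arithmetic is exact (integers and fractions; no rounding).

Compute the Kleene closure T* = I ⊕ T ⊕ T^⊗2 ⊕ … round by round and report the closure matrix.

D(0):
  [0, 7, -1]
  [-19, 0, 1]
  [-∞, -15, 0]
D(1):
  [0, 7, -1]
  [-19, 0, 1]
  [-∞, -15, 0]
D(2):
  [0, 7, 8]
  [-19, 0, 1]
  [-34, -15, 0]
D(3):
  [0, 7, 8]
  [-19, 0, 1]
  [-34, -15, 0]
Answer: T* = [[0, 7, 8], [-19, 0, 1], [-34, -15, 0]]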